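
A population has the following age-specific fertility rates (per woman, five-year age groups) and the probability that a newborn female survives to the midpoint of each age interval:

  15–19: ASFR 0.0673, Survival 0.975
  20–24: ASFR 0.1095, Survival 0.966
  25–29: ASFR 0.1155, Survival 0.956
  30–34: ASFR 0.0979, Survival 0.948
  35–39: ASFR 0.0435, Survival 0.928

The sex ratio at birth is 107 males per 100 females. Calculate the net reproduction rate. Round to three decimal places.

1.002

Proportion female at birth = 100 / (100 + 107) = 0.48309.
Per-age-group product (5 × ASFR × survival probability):
  15–19: 5 × 0.0673 × 0.975 = 0.32809
  20–24: 5 × 0.1095 × 0.966 = 0.52889
  25–29: 5 × 0.1155 × 0.956 = 0.55209
  30–34: 5 × 0.0979 × 0.948 = 0.46405
  35–39: 5 × 0.0435 × 0.928 = 0.20184
Sum = 2.07496
NRR = 0.48309 × 2.07496 = 1.00239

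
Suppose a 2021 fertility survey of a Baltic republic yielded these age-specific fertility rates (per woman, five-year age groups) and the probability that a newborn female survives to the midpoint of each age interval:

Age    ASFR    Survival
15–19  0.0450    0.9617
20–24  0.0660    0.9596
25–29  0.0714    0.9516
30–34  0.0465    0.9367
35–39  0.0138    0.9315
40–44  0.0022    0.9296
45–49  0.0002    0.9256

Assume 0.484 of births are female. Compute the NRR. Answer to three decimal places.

Proportion female at birth = 0.484.
Per-age-group product (5 × ASFR × survival probability):
  15–19: 5 × 0.0450 × 0.9617 = 0.21638
  20–24: 5 × 0.0660 × 0.9596 = 0.31667
  25–29: 5 × 0.0714 × 0.9516 = 0.33972
  30–34: 5 × 0.0465 × 0.9367 = 0.21778
  35–39: 5 × 0.0138 × 0.9315 = 0.06427
  40–44: 5 × 0.0022 × 0.9296 = 0.01023
  45–49: 5 × 0.0002 × 0.9256 = 0.00093
Sum = 1.16598
NRR = 0.484 × 1.16598 = 0.56433
NRR < 1, so the cohort does not fully replace itself.

0.564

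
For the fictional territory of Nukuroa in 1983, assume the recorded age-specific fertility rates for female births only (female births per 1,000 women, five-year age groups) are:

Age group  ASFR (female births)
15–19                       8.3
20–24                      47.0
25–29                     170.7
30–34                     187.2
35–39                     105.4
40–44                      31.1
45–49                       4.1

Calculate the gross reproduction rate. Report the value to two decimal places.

Sum of female ASFRs = 8.3 + 47.0 + 170.7 + 187.2 + 105.4 + 31.1 + 4.1 = 553.8
GRR = 5 × 553.8 / 1000 = 2.769

2.77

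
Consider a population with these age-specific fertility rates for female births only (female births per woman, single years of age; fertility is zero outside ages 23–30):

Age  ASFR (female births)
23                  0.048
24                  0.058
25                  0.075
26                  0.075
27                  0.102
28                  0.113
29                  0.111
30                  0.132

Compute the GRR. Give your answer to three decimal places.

0.714

Sum of female ASFRs = 0.048 + 0.058 + 0.075 + 0.075 + 0.102 + 0.113 + 0.111 + 0.132 = 0.714
GRR = 0.714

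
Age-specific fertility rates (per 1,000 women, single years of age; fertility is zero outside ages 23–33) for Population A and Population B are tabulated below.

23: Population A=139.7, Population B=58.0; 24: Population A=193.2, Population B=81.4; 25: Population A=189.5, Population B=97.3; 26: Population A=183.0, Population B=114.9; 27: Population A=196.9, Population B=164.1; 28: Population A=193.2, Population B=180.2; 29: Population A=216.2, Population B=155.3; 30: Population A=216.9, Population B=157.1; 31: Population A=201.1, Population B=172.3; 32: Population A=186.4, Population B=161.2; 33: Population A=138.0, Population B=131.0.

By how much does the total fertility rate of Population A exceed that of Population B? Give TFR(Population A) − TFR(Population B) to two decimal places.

Population A:
  Sum of ASFRs = 139.7 + 193.2 + 189.5 + 183.0 + 196.9 + 193.2 + 216.2 + 216.9 + 201.1 + 186.4 + 138.0 = 2054.1
  TFR = 2054.1 / 1000 = 2.0541
Population B:
  Sum of ASFRs = 58.0 + 81.4 + 97.3 + 114.9 + 164.1 + 180.2 + 155.3 + 157.1 + 172.3 + 161.2 + 131.0 = 1472.8
  TFR = 1472.8 / 1000 = 1.4728
Difference = 2.0541 − 1.4728 = 0.5813

0.58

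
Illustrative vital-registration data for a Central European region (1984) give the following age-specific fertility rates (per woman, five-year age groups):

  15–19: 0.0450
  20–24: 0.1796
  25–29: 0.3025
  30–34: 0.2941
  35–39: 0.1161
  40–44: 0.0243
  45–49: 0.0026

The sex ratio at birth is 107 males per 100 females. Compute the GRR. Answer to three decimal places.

2.329

Proportion female at birth = 100 / (100 + 107) = 0.48309.
Sum of ASFRs = 0.0450 + 0.1796 + 0.3025 + 0.2941 + 0.1161 + 0.0243 + 0.0026 = 0.9642
TFR = 5 × 0.9642 = 4.821
GRR = 0.48309 × 4.821 = 2.32898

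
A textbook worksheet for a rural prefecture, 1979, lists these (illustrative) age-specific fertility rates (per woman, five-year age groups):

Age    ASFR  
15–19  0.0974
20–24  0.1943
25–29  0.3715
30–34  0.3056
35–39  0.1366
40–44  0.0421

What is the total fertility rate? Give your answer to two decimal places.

Sum of ASFRs = 0.0974 + 0.1943 + 0.3715 + 0.3056 + 0.1366 + 0.0421 = 1.1475
TFR = 5 × 1.1475 = 5.7375

5.74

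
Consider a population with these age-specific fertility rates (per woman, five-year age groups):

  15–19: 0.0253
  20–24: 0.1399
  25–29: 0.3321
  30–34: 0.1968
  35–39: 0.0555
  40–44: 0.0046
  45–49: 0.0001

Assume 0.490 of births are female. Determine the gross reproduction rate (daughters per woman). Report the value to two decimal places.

Proportion female at birth = 0.490.
Sum of ASFRs = 0.0253 + 0.1399 + 0.3321 + 0.1968 + 0.0555 + 0.0046 + 0.0001 = 0.7543
TFR = 5 × 0.7543 = 3.7715
GRR = 0.490 × 3.7715 = 1.84804

1.85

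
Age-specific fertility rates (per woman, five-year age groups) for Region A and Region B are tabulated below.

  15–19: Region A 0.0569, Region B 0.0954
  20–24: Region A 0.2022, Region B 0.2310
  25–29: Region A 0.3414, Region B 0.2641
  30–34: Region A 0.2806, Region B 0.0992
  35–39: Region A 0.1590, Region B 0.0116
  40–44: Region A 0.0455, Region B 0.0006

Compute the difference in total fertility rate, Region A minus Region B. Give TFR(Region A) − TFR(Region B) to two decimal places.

Region A:
  Sum of ASFRs = 0.0569 + 0.2022 + 0.3414 + 0.2806 + 0.1590 + 0.0455 = 1.0856
  TFR = 5 × 1.0856 = 5.428
Region B:
  Sum of ASFRs = 0.0954 + 0.2310 + 0.2641 + 0.0992 + 0.0116 + 0.0006 = 0.7019
  TFR = 5 × 0.7019 = 3.5095
Difference = 5.428 − 3.5095 = 1.9185

1.92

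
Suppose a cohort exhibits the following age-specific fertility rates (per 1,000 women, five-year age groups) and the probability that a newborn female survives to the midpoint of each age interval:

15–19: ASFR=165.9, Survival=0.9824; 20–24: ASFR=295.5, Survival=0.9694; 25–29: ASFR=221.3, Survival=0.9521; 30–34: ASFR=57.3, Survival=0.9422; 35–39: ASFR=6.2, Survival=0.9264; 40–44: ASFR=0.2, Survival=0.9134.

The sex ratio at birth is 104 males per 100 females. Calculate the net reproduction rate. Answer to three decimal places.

Proportion female at birth = 100 / (100 + 104) = 0.49020.
Survival-weighted fertility by age (5·fₓ·Sₓ):
  15–19: 5 × 165.9/1000 × 0.9824 = 0.81490
  20–24: 5 × 295.5/1000 × 0.9694 = 1.43229
  25–29: 5 × 221.3/1000 × 0.9521 = 1.05350
  30–34: 5 × 57.3/1000 × 0.9422 = 0.26994
  35–39: 5 × 6.2/1000 × 0.9264 = 0.02872
  40–44: 5 × 0.2/1000 × 0.9134 = 0.00091
Sum = 3.60026
NRR = 0.49020 × 3.60026 = 1.76485
With NRR above 1 the population is above replacement fertility.

1.765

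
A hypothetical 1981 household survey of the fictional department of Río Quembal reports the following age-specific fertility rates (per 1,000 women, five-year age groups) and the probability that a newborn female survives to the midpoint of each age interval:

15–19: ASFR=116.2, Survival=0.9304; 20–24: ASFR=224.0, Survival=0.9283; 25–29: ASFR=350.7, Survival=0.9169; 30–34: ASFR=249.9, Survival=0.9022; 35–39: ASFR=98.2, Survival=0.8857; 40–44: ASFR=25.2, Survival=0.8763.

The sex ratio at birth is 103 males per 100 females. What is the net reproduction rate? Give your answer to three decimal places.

Proportion female at birth = 100 / (100 + 103) = 0.49261.
Weighting each age-specific rate by interval width and survival:
  15–19: 5 × 116.2/1000 × 0.9304 = 0.54056
  20–24: 5 × 224.0/1000 × 0.9283 = 1.03970
  25–29: 5 × 350.7/1000 × 0.9169 = 1.60778
  30–34: 5 × 249.9/1000 × 0.9022 = 1.12730
  35–39: 5 × 98.2/1000 × 0.8857 = 0.43488
  40–44: 5 × 25.2/1000 × 0.8763 = 0.11041
Sum = 4.86063
NRR = 0.49261 × 4.86063 = 2.39439

2.394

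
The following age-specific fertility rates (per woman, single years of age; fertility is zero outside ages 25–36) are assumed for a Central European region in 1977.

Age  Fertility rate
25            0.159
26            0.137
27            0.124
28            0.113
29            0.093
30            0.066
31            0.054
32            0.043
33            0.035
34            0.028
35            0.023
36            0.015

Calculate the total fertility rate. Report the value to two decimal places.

Sum of ASFRs = 0.159 + 0.137 + 0.124 + 0.113 + 0.093 + 0.066 + 0.054 + 0.043 + 0.035 + 0.028 + 0.023 + 0.015 = 0.890
TFR = 0.89

0.89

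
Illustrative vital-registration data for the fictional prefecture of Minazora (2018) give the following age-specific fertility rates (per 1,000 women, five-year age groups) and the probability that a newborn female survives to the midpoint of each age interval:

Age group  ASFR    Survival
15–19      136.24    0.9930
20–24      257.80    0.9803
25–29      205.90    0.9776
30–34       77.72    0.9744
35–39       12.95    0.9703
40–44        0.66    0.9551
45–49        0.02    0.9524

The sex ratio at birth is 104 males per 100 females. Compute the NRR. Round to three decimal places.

Proportion female at birth = 100 / (100 + 104) = 0.49020.
Weighting each age-specific rate by interval width and survival:
  15–19: 5 × 136.24/1000 × 0.9930 = 0.67643
  20–24: 5 × 257.80/1000 × 0.9803 = 1.26361
  25–29: 5 × 205.90/1000 × 0.9776 = 1.00644
  30–34: 5 × 77.72/1000 × 0.9744 = 0.37865
  35–39: 5 × 12.95/1000 × 0.9703 = 0.06283
  40–44: 5 × 0.66/1000 × 0.9551 = 0.00315
  45–49: 5 × 0.02/1000 × 0.9524 = 0.00010
Sum = 3.39121
NRR = 0.49020 × 3.39121 = 1.66237
An NRR exceeding 1 indicates intrinsic growth under these rates.

1.662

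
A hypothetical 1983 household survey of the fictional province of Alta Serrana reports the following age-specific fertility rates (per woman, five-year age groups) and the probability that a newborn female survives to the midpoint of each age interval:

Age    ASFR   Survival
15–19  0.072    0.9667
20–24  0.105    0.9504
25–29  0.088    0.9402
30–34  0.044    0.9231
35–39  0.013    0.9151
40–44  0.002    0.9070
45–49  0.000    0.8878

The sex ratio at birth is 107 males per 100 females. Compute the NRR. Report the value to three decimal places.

0.740

Proportion female at birth = 100 / (100 + 107) = 0.48309.
Per-age-group product (5 × ASFR × survival probability):
  15–19: 5 × 0.072 × 0.9667 = 0.34801
  20–24: 5 × 0.105 × 0.9504 = 0.49896
  25–29: 5 × 0.088 × 0.9402 = 0.41369
  30–34: 5 × 0.044 × 0.9231 = 0.20308
  35–39: 5 × 0.013 × 0.9151 = 0.05948
  40–44: 5 × 0.002 × 0.9070 = 0.00907
  45–49: 5 × 0.000 × 0.8878 = 0.00000
Sum = 1.53229
NRR = 0.48309 × 1.53229 = 0.74023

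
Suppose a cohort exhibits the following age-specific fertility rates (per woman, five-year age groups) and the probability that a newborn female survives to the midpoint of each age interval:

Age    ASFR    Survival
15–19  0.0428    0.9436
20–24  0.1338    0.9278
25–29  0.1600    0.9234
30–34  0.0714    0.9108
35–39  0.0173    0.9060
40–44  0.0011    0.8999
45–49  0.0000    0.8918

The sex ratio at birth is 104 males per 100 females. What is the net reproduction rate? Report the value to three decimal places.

Proportion female at birth = 100 / (100 + 104) = 0.49020.
Survival-weighted fertility by age (5·fₓ·Sₓ):
  15–19: 5 × 0.0428 × 0.9436 = 0.20193
  20–24: 5 × 0.1338 × 0.9278 = 0.62070
  25–29: 5 × 0.1600 × 0.9234 = 0.73872
  30–34: 5 × 0.0714 × 0.9108 = 0.32516
  35–39: 5 × 0.0173 × 0.9060 = 0.07837
  40–44: 5 × 0.0011 × 0.8999 = 0.00495
  45–49: 5 × 0.0000 × 0.8918 = 0.00000
Sum = 1.96983
NRR = 0.49020 × 1.96983 = 0.96561

0.966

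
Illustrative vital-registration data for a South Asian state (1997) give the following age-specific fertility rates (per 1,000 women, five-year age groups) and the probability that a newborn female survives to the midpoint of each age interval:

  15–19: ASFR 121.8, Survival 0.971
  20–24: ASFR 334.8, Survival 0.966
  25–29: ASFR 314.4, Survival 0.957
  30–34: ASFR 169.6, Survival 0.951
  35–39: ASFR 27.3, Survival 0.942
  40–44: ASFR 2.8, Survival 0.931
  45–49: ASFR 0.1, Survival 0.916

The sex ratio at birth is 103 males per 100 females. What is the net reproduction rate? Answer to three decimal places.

Proportion female at birth = 100 / (100 + 103) = 0.49261.
Survival-weighted fertility by age (5·fₓ·Sₓ):
  15–19: 5 × 121.8/1000 × 0.971 = 0.59134
  20–24: 5 × 334.8/1000 × 0.966 = 1.61708
  25–29: 5 × 314.4/1000 × 0.957 = 1.50440
  30–34: 5 × 169.6/1000 × 0.951 = 0.80645
  35–39: 5 × 27.3/1000 × 0.942 = 0.12858
  40–44: 5 × 2.8/1000 × 0.931 = 0.01303
  45–49: 5 × 0.1/1000 × 0.916 = 0.00046
Sum = 4.66134
NRR = 0.49261 × 4.66134 = 2.29622
NRR > 1, so each generation more than replaces itself.

2.296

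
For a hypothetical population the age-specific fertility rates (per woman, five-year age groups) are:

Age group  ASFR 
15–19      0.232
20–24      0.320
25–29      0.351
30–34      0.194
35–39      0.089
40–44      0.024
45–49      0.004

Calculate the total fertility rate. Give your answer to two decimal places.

Sum of ASFRs = 0.232 + 0.320 + 0.351 + 0.194 + 0.089 + 0.024 + 0.004 = 1.214
TFR = 5 × 1.214 = 6.07

6.07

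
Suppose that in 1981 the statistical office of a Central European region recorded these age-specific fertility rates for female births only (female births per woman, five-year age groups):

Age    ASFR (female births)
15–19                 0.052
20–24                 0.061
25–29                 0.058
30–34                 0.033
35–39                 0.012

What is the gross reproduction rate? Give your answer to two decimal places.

1.08

Sum of female ASFRs = 0.052 + 0.061 + 0.058 + 0.033 + 0.012 = 0.216
GRR = 5 × 0.216 = 1.08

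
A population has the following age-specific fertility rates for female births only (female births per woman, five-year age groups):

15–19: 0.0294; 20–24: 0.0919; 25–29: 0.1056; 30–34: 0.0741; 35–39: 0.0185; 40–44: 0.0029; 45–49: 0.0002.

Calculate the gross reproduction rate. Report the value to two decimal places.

1.61

Sum of female ASFRs = 0.0294 + 0.0919 + 0.1056 + 0.0741 + 0.0185 + 0.0029 + 0.0002 = 0.3226
GRR = 5 × 0.3226 = 1.613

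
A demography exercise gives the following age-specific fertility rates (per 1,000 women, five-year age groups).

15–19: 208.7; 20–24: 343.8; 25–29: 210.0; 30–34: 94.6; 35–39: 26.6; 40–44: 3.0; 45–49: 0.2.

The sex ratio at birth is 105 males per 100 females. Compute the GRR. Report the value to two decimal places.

Proportion female at birth = 100 / (100 + 105) = 0.48780.
Sum of ASFRs = 208.7 + 343.8 + 210.0 + 94.6 + 26.6 + 3.0 + 0.2 = 886.9
TFR = 5 × 886.9 / 1000 = 4.4345
GRR = 0.48780 × 4.4345 = 2.16315

2.16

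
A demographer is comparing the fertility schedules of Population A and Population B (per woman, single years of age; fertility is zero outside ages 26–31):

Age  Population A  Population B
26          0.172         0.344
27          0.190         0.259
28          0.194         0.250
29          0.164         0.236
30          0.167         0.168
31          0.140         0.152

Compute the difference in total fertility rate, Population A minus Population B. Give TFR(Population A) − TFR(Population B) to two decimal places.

-0.38

Population A:
  Sum of ASFRs = 0.172 + 0.190 + 0.194 + 0.164 + 0.167 + 0.140 = 1.027
  TFR = 1.027
Population B:
  Sum of ASFRs = 0.344 + 0.259 + 0.250 + 0.236 + 0.168 + 0.152 = 1.409
  TFR = 1.409
Difference = 1.027 − 1.409 = -0.382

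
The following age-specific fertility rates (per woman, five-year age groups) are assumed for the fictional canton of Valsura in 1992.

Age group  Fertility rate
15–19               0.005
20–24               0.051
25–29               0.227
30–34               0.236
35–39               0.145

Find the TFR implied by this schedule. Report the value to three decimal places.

3.320

Sum of ASFRs = 0.005 + 0.051 + 0.227 + 0.236 + 0.145 = 0.664
TFR = 5 × 0.664 = 3.32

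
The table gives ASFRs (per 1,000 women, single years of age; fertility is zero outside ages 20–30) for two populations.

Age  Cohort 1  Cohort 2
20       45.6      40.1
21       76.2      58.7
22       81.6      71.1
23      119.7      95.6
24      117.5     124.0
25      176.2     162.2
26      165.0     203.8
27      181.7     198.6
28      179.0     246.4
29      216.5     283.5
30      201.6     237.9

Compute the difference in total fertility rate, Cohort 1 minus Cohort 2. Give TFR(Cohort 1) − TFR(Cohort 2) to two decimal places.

Cohort 1:
  Sum of ASFRs = 45.6 + 76.2 + 81.6 + 119.7 + 117.5 + 176.2 + 165.0 + 181.7 + 179.0 + 216.5 + 201.6 = 1560.6
  TFR = 1560.6 / 1000 = 1.5606
Cohort 2:
  Sum of ASFRs = 40.1 + 58.7 + 71.1 + 95.6 + 124.0 + 162.2 + 203.8 + 198.6 + 246.4 + 283.5 + 237.9 = 1721.9
  TFR = 1721.9 / 1000 = 1.7219
Difference = 1.5606 − 1.7219 = -0.1613

-0.16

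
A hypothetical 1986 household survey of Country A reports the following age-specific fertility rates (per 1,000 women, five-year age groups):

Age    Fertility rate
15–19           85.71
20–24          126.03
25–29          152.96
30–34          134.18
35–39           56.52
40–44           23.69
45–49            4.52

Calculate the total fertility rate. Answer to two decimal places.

Sum of ASFRs = 85.71 + 126.03 + 152.96 + 134.18 + 56.52 + 23.69 + 4.52 = 583.61
TFR = 5 × 583.61 / 1000 = 2.91805

2.92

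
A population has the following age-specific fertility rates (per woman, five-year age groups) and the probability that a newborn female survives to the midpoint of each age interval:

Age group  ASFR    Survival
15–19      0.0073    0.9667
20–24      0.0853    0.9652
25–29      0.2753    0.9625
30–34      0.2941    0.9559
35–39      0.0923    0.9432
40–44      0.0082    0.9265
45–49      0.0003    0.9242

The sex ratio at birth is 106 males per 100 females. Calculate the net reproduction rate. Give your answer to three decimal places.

Proportion female at birth = 100 / (100 + 106) = 0.48544.
Per-age-group product (5 × ASFR × survival probability):
  15–19: 5 × 0.0073 × 0.9667 = 0.03528
  20–24: 5 × 0.0853 × 0.9652 = 0.41166
  25–29: 5 × 0.2753 × 0.9625 = 1.32488
  30–34: 5 × 0.2941 × 0.9559 = 1.40565
  35–39: 5 × 0.0923 × 0.9432 = 0.43529
  40–44: 5 × 0.0082 × 0.9265 = 0.03799
  45–49: 5 × 0.0003 × 0.9242 = 0.00139
Sum = 3.65214
NRR = 0.48544 × 3.65214 = 1.77289
NRR > 1, so each generation more than replaces itself.

1.773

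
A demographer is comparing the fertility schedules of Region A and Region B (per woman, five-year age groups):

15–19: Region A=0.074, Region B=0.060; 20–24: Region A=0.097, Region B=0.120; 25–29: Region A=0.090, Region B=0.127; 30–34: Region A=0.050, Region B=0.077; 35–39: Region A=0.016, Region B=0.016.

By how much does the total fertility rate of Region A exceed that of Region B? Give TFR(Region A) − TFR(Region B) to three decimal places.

Region A:
  Sum of ASFRs = 0.074 + 0.097 + 0.090 + 0.050 + 0.016 = 0.327
  TFR = 5 × 0.327 = 1.635
Region B:
  Sum of ASFRs = 0.060 + 0.120 + 0.127 + 0.077 + 0.016 = 0.400
  TFR = 5 × 0.400 = 2
Difference = 1.635 − 2 = -0.365

-0.365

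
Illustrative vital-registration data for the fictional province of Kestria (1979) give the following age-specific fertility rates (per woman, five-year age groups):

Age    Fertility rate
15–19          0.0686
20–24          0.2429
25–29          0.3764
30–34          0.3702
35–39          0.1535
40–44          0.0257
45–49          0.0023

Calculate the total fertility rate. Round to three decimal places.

Sum of ASFRs = 0.0686 + 0.2429 + 0.3764 + 0.3702 + 0.1535 + 0.0257 + 0.0023 = 1.2396
TFR = 5 × 1.2396 = 6.198

6.198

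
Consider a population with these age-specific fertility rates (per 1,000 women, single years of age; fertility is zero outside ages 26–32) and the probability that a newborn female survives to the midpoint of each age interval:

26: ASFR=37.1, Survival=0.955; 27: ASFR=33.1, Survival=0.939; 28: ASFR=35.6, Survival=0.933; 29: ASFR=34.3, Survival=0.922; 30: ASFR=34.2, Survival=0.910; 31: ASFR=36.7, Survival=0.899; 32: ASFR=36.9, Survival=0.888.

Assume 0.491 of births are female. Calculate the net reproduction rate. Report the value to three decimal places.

0.112

Proportion female at birth = 0.491.
Survival-weighted fertility by age (1·fₓ·Sₓ):
  26: 1 × 37.1/1000 × 0.955 = 0.03543
  27: 1 × 33.1/1000 × 0.939 = 0.03108
  28: 1 × 35.6/1000 × 0.933 = 0.03321
  29: 1 × 34.3/1000 × 0.922 = 0.03162
  30: 1 × 34.2/1000 × 0.910 = 0.03112
  31: 1 × 36.7/1000 × 0.899 = 0.03299
  32: 1 × 36.9/1000 × 0.888 = 0.03277
Sum = 0.22822
NRR = 0.491 × 0.22822 = 0.11206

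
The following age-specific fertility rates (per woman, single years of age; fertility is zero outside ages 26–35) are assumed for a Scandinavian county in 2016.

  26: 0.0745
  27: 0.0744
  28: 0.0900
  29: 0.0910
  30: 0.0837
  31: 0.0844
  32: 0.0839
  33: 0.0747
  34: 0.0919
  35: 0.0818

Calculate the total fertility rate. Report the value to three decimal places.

0.830

Sum of ASFRs = 0.0745 + 0.0744 + 0.0900 + 0.0910 + 0.0837 + 0.0844 + 0.0839 + 0.0747 + 0.0919 + 0.0818 = 0.8303
TFR = 0.8303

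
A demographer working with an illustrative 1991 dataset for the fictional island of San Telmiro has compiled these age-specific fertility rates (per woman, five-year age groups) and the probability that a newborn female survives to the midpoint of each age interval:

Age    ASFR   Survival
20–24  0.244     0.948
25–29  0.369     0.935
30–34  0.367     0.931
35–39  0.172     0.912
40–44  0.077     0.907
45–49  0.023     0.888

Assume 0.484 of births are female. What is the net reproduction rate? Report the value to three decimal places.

Proportion female at birth = 0.484.
Each age group contributes 5 × ASFR × survival:
  20–24: 5 × 0.244 × 0.948 = 1.15656
  25–29: 5 × 0.369 × 0.935 = 1.72508
  30–34: 5 × 0.367 × 0.931 = 1.70839
  35–39: 5 × 0.172 × 0.912 = 0.78432
  40–44: 5 × 0.077 × 0.907 = 0.34920
  45–49: 5 × 0.023 × 0.888 = 0.10212
Sum = 5.82567
NRR = 0.484 × 5.82567 = 2.81962

2.820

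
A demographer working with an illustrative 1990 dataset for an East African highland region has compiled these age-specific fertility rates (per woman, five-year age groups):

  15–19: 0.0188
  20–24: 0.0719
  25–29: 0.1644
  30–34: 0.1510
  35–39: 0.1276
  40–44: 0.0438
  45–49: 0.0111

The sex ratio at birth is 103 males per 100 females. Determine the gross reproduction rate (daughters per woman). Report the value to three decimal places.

1.450

Proportion female at birth = 100 / (100 + 103) = 0.49261.
Sum of ASFRs = 0.0188 + 0.0719 + 0.1644 + 0.1510 + 0.1276 + 0.0438 + 0.0111 = 0.5886
TFR = 5 × 0.5886 = 2.943
GRR = 0.49261 × 2.943 = 1.44975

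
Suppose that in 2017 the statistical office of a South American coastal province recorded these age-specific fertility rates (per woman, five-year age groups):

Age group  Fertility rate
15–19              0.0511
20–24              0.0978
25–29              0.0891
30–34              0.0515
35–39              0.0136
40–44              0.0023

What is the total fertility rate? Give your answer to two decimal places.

1.53

Sum of ASFRs = 0.0511 + 0.0978 + 0.0891 + 0.0515 + 0.0136 + 0.0023 = 0.3054
TFR = 5 × 0.3054 = 1.527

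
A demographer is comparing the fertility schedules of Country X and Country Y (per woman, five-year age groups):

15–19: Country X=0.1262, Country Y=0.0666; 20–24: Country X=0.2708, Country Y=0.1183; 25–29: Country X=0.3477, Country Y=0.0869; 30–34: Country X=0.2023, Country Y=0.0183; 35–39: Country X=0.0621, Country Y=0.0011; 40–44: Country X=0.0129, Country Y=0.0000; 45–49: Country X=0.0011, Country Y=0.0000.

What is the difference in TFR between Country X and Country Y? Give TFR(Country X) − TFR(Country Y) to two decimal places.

Country X:
  Sum of ASFRs = 0.1262 + 0.2708 + 0.3477 + 0.2023 + 0.0621 + 0.0129 + 0.0011 = 1.0231
  TFR = 5 × 1.0231 = 5.1155
Country Y:
  Sum of ASFRs = 0.0666 + 0.1183 + 0.0869 + 0.0183 + 0.0011 + 0.0000 + 0.0000 = 0.2912
  TFR = 5 × 0.2912 = 1.456
Difference = 5.1155 − 1.456 = 3.6595

3.66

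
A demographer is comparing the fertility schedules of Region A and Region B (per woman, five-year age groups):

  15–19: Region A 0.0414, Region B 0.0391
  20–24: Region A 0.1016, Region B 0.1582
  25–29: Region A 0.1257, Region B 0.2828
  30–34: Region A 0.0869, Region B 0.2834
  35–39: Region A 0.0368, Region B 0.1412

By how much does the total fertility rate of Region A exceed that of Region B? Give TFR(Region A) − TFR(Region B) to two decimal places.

Region A:
  Sum of ASFRs = 0.0414 + 0.1016 + 0.1257 + 0.0869 + 0.0368 = 0.3924
  TFR = 5 × 0.3924 = 1.962
Region B:
  Sum of ASFRs = 0.0391 + 0.1582 + 0.2828 + 0.2834 + 0.1412 = 0.9047
  TFR = 5 × 0.9047 = 4.5235
Difference = 1.962 − 4.5235 = -2.5615

-2.56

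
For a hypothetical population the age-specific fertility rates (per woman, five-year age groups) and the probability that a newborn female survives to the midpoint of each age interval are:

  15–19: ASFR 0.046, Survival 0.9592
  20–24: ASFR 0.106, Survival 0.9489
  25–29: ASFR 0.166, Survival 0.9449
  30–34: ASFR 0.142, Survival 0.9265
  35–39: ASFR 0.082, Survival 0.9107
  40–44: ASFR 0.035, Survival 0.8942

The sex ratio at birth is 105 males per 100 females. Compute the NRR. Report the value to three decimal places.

Proportion female at birth = 100 / (100 + 105) = 0.48780.
Weighting each age-specific rate by interval width and survival:
  15–19: 5 × 0.046 × 0.9592 = 0.22062
  20–24: 5 × 0.106 × 0.9489 = 0.50292
  25–29: 5 × 0.166 × 0.9449 = 0.78427
  30–34: 5 × 0.142 × 0.9265 = 0.65782
  35–39: 5 × 0.082 × 0.9107 = 0.37339
  40–44: 5 × 0.035 × 0.8942 = 0.15649
Sum = 2.69551
NRR = 0.48780 × 2.69551 = 1.31487

1.315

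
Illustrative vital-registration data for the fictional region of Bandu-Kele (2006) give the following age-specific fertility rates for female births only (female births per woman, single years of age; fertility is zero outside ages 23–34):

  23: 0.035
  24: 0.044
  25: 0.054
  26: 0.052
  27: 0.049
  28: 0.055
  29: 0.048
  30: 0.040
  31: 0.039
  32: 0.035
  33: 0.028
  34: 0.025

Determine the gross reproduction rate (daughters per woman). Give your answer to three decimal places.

0.504

Sum of female ASFRs = 0.035 + 0.044 + 0.054 + 0.052 + 0.049 + 0.055 + 0.048 + 0.040 + 0.039 + 0.035 + 0.028 + 0.025 = 0.504
GRR = 0.504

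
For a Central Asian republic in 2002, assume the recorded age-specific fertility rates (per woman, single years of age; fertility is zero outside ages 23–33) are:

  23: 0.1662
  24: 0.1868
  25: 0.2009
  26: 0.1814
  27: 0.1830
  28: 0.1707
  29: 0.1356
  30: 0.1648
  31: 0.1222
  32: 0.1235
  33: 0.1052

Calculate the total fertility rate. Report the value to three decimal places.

Sum of ASFRs = 0.1662 + 0.1868 + 0.2009 + 0.1814 + 0.1830 + 0.1707 + 0.1356 + 0.1648 + 0.1222 + 0.1235 + 0.1052 = 1.7403
TFR = 1.7403

1.740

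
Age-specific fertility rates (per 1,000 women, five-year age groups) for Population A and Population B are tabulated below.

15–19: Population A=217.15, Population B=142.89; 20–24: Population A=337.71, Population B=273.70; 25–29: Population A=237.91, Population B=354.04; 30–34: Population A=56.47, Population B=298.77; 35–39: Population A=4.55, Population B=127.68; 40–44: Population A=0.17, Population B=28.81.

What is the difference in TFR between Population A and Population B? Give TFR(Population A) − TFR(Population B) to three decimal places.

Population A:
  Sum of ASFRs = 217.15 + 337.71 + 237.91 + 56.47 + 4.55 + 0.17 = 853.96
  TFR = 5 × 853.96 / 1000 = 4.2698
Population B:
  Sum of ASFRs = 142.89 + 273.70 + 354.04 + 298.77 + 127.68 + 28.81 = 1225.89
  TFR = 5 × 1225.89 / 1000 = 6.12945
Difference = 4.2698 − 6.12945 = -1.85965

-1.860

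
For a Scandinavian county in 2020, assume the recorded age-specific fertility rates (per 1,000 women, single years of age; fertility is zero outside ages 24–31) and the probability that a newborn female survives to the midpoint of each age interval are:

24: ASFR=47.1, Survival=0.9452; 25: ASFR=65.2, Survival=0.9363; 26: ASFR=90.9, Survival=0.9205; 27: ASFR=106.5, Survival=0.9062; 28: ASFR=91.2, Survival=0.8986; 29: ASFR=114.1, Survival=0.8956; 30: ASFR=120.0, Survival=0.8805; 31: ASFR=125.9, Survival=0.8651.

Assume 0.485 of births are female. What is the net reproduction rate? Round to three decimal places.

0.332

Proportion female at birth = 0.485.
Weighting each age-specific rate by interval width and survival:
  24: 1 × 47.1/1000 × 0.9452 = 0.04452
  25: 1 × 65.2/1000 × 0.9363 = 0.06105
  26: 1 × 90.9/1000 × 0.9205 = 0.08367
  27: 1 × 106.5/1000 × 0.9062 = 0.09651
  28: 1 × 91.2/1000 × 0.8986 = 0.08195
  29: 1 × 114.1/1000 × 0.8956 = 0.10219
  30: 1 × 120.0/1000 × 0.8805 = 0.10566
  31: 1 × 125.9/1000 × 0.8651 = 0.10892
Sum = 0.68447
NRR = 0.485 × 0.68447 = 0.33197
An NRR under 1 implies long-run decline under these rates.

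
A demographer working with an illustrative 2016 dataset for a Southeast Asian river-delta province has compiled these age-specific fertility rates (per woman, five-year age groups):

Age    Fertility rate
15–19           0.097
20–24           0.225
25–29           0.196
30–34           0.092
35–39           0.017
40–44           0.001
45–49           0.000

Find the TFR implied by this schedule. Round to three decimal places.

3.140

Sum of ASFRs = 0.097 + 0.225 + 0.196 + 0.092 + 0.017 + 0.001 + 0.000 = 0.628
TFR = 5 × 0.628 = 3.14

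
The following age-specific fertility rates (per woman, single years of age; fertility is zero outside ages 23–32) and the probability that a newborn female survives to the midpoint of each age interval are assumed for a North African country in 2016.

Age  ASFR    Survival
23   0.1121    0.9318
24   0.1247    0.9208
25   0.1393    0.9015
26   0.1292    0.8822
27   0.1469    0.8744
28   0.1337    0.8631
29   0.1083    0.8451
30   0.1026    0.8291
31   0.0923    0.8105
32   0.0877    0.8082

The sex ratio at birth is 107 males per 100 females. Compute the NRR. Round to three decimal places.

0.495

Proportion female at birth = 100 / (100 + 107) = 0.48309.
Weighting each age-specific rate by interval width and survival:
  23: 1 × 0.1121 × 0.9318 = 0.10445
  24: 1 × 0.1247 × 0.9208 = 0.11482
  25: 1 × 0.1393 × 0.9015 = 0.12558
  26: 1 × 0.1292 × 0.8822 = 0.11398
  27: 1 × 0.1469 × 0.8744 = 0.12845
  28: 1 × 0.1337 × 0.8631 = 0.11540
  29: 1 × 0.1083 × 0.8451 = 0.09152
  30: 1 × 0.1026 × 0.8291 = 0.08507
  31: 1 × 0.0923 × 0.8105 = 0.07481
  32: 1 × 0.0877 × 0.8082 = 0.07088
Sum = 1.02496
NRR = 0.48309 × 1.02496 = 0.49515
With NRR below 1 the population is below replacement fertility.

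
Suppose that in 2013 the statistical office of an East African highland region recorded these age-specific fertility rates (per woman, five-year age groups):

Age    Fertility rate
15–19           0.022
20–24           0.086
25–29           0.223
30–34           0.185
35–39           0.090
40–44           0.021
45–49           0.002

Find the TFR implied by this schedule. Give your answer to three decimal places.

3.145

Sum of ASFRs = 0.022 + 0.086 + 0.223 + 0.185 + 0.090 + 0.021 + 0.002 = 0.629
TFR = 5 × 0.629 = 3.145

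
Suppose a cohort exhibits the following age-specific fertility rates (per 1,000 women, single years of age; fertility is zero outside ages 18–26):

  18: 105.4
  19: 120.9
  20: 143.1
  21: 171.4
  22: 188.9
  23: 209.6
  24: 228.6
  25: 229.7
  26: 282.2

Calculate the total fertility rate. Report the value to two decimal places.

Sum of ASFRs = 105.4 + 120.9 + 143.1 + 171.4 + 188.9 + 209.6 + 228.6 + 229.7 + 282.2 = 1679.8
TFR = 1679.8 / 1000 = 1.6798

1.68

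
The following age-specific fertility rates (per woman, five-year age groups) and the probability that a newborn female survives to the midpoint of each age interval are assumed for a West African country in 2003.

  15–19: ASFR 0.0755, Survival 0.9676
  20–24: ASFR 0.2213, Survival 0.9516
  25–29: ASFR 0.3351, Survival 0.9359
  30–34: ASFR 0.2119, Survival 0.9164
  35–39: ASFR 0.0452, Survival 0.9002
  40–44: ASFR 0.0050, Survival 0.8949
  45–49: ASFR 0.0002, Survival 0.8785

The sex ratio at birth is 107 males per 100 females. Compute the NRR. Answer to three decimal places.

Proportion female at birth = 100 / (100 + 107) = 0.48309.
Survival-weighted fertility by age (5·fₓ·Sₓ):
  15–19: 5 × 0.0755 × 0.9676 = 0.36527
  20–24: 5 × 0.2213 × 0.9516 = 1.05295
  25–29: 5 × 0.3351 × 0.9359 = 1.56810
  30–34: 5 × 0.2119 × 0.9164 = 0.97093
  35–39: 5 × 0.0452 × 0.9002 = 0.20345
  40–44: 5 × 0.0050 × 0.8949 = 0.02237
  45–49: 5 × 0.0002 × 0.8785 = 0.00088
Sum = 4.18395
NRR = 0.48309 × 4.18395 = 2.02122
NRR > 1, so each generation more than replaces itself.

2.021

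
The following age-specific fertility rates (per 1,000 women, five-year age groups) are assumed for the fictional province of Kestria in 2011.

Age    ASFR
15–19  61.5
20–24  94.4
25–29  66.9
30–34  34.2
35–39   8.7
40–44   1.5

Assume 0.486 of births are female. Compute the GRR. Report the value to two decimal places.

Proportion female at birth = 0.486.
Sum of ASFRs = 61.5 + 94.4 + 66.9 + 34.2 + 8.7 + 1.5 = 267.2
TFR = 5 × 267.2 / 1000 = 1.336
GRR = 0.486 × 1.336 = 0.64930

0.65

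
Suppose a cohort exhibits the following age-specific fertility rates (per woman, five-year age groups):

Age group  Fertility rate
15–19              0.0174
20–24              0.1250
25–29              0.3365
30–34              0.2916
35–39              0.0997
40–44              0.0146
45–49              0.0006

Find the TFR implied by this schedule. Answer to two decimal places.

Sum of ASFRs = 0.0174 + 0.1250 + 0.3365 + 0.2916 + 0.0997 + 0.0146 + 0.0006 = 0.8854
TFR = 5 × 0.8854 = 4.427

4.43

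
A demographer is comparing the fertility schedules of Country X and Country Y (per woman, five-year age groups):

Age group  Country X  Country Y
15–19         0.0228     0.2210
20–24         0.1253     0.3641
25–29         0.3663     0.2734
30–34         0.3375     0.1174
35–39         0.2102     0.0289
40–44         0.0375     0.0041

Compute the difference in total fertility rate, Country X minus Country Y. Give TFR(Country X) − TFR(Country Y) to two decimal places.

Country X:
  Sum of ASFRs = 0.0228 + 0.1253 + 0.3663 + 0.3375 + 0.2102 + 0.0375 = 1.0996
  TFR = 5 × 1.0996 = 5.498
Country Y:
  Sum of ASFRs = 0.2210 + 0.3641 + 0.2734 + 0.1174 + 0.0289 + 0.0041 = 1.0089
  TFR = 5 × 1.0089 = 5.0445
Difference = 5.498 − 5.0445 = 0.4535

0.45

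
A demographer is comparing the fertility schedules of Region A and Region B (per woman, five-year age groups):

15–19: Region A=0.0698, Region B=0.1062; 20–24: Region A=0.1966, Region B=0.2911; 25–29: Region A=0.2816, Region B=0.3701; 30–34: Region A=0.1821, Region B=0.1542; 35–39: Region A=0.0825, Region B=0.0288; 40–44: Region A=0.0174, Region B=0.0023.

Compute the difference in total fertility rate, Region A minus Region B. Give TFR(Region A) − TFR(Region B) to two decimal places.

Region A:
  Sum of ASFRs = 0.0698 + 0.1966 + 0.2816 + 0.1821 + 0.0825 + 0.0174 = 0.8300
  TFR = 5 × 0.8300 = 4.15
Region B:
  Sum of ASFRs = 0.1062 + 0.2911 + 0.3701 + 0.1542 + 0.0288 + 0.0023 = 0.9527
  TFR = 5 × 0.9527 = 4.7635
Difference = 4.15 − 4.7635 = -0.6135

-0.61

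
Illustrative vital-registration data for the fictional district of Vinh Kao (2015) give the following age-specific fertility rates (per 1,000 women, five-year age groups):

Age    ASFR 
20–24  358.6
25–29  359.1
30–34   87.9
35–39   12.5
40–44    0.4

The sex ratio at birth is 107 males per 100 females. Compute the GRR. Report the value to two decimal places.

1.98

Proportion female at birth = 100 / (100 + 107) = 0.48309.
Sum of ASFRs = 358.6 + 359.1 + 87.9 + 12.5 + 0.4 = 818.5
TFR = 5 × 818.5 / 1000 = 4.0925
GRR = 0.48309 × 4.0925 = 1.97705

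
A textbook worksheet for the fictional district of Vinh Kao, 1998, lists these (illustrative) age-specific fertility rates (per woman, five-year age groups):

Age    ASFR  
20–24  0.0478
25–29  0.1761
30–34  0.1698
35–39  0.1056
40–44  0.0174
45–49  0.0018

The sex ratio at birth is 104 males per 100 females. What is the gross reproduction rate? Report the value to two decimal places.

1.27

Proportion female at birth = 100 / (100 + 104) = 0.49020.
Sum of ASFRs = 0.0478 + 0.1761 + 0.1698 + 0.1056 + 0.0174 + 0.0018 = 0.5185
TFR = 5 × 0.5185 = 2.5925
GRR = 0.49020 × 2.5925 = 1.27084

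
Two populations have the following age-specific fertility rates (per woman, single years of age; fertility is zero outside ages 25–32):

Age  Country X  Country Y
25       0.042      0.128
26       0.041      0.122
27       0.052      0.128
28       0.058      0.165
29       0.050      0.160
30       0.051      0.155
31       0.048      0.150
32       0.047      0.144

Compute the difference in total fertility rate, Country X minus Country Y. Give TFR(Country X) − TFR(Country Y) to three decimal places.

-0.763

Country X:
  Sum of ASFRs = 0.042 + 0.041 + 0.052 + 0.058 + 0.050 + 0.051 + 0.048 + 0.047 = 0.389
  TFR = 0.389
Country Y:
  Sum of ASFRs = 0.128 + 0.122 + 0.128 + 0.165 + 0.160 + 0.155 + 0.150 + 0.144 = 1.152
  TFR = 1.152
Difference = 0.389 − 1.152 = -0.763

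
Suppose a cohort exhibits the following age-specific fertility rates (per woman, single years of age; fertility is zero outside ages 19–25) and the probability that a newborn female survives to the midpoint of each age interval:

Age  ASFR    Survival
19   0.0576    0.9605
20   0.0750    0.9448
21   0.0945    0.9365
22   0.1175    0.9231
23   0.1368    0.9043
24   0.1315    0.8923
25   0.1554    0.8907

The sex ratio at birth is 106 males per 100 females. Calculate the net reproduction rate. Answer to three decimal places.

Proportion female at birth = 100 / (100 + 106) = 0.48544.
Per-age-group product (1 × ASFR × survival probability):
  19: 1 × 0.0576 × 0.9605 = 0.05532
  20: 1 × 0.0750 × 0.9448 = 0.07086
  21: 1 × 0.0945 × 0.9365 = 0.08850
  22: 1 × 0.1175 × 0.9231 = 0.10846
  23: 1 × 0.1368 × 0.9043 = 0.12371
  24: 1 × 0.1315 × 0.8923 = 0.11734
  25: 1 × 0.1554 × 0.8907 = 0.13841
Sum = 0.70260
NRR = 0.48544 × 0.70260 = 0.34107
An NRR under 1 implies long-run decline under these rates.

0.341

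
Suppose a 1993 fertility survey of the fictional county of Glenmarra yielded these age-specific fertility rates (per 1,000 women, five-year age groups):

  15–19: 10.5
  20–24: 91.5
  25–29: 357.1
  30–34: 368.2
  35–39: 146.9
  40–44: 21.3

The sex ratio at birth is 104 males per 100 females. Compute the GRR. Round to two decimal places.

2.44

Proportion female at birth = 100 / (100 + 104) = 0.49020.
Sum of ASFRs = 10.5 + 91.5 + 357.1 + 368.2 + 146.9 + 21.3 = 995.5
TFR = 5 × 995.5 / 1000 = 4.9775
GRR = 0.49020 × 4.9775 = 2.43997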